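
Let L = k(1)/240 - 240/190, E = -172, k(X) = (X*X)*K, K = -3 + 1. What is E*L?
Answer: 124657/570 ≈ 218.70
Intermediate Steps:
K = -2
k(X) = -2*X**2 (k(X) = (X*X)*(-2) = X**2*(-2) = -2*X**2)
L = -2899/2280 (L = -2*1**2/240 - 240/190 = -2*1*(1/240) - 240*1/190 = -2*1/240 - 24/19 = -1/120 - 24/19 = -2899/2280 ≈ -1.2715)
E*L = -172*(-2899/2280) = 124657/570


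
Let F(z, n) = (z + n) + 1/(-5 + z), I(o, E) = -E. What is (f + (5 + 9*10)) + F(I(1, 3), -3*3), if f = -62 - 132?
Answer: -889/8 ≈ -111.13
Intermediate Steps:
f = -194
F(z, n) = n + z + 1/(-5 + z) (F(z, n) = (n + z) + 1/(-5 + z) = n + z + 1/(-5 + z))
(f + (5 + 9*10)) + F(I(1, 3), -3*3) = (-194 + (5 + 9*10)) + (1 + (-1*3)**2 - (-15)*3 - (-5)*3 + (-3*3)*(-1*3))/(-5 - 1*3) = (-194 + (5 + 90)) + (1 + (-3)**2 - 5*(-9) - 5*(-3) - 9*(-3))/(-5 - 3) = (-194 + 95) + (1 + 9 + 45 + 15 + 27)/(-8) = -99 - 1/8*97 = -99 - 97/8 = -889/8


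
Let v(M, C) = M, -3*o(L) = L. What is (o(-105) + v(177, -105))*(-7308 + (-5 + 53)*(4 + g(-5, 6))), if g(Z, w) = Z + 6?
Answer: -1498416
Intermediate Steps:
o(L) = -L/3
g(Z, w) = 6 + Z
(o(-105) + v(177, -105))*(-7308 + (-5 + 53)*(4 + g(-5, 6))) = (-⅓*(-105) + 177)*(-7308 + (-5 + 53)*(4 + (6 - 5))) = (35 + 177)*(-7308 + 48*(4 + 1)) = 212*(-7308 + 48*5) = 212*(-7308 + 240) = 212*(-7068) = -1498416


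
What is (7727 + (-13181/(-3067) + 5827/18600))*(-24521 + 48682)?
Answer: 10656427112906849/57046200 ≈ 1.8680e+8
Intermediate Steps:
(7727 + (-13181/(-3067) + 5827/18600))*(-24521 + 48682) = (7727 + (-13181*(-1/3067) + 5827*(1/18600)))*24161 = (7727 + (13181/3067 + 5827/18600))*24161 = (7727 + 263038009/57046200)*24161 = (441059025409/57046200)*24161 = 10656427112906849/57046200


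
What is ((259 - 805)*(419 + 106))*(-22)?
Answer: 6306300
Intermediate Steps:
((259 - 805)*(419 + 106))*(-22) = -546*525*(-22) = -286650*(-22) = 6306300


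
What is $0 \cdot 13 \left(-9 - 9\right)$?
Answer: $0$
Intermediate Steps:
$0 \cdot 13 \left(-9 - 9\right) = 0 \left(-18\right) = 0$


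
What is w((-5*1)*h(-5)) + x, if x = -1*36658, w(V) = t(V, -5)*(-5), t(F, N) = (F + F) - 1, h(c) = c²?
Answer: -35403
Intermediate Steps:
t(F, N) = -1 + 2*F (t(F, N) = 2*F - 1 = -1 + 2*F)
w(V) = 5 - 10*V (w(V) = (-1 + 2*V)*(-5) = 5 - 10*V)
x = -36658
w((-5*1)*h(-5)) + x = (5 - 10*(-5*1)*(-5)²) - 36658 = (5 - (-50)*25) - 36658 = (5 - 10*(-125)) - 36658 = (5 + 1250) - 36658 = 1255 - 36658 = -35403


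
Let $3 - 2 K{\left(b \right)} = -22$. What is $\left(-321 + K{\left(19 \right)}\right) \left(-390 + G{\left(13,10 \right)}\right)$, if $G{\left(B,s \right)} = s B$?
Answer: $80210$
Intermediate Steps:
$G{\left(B,s \right)} = B s$
$K{\left(b \right)} = \frac{25}{2}$ ($K{\left(b \right)} = \frac{3}{2} - -11 = \frac{3}{2} + 11 = \frac{25}{2}$)
$\left(-321 + K{\left(19 \right)}\right) \left(-390 + G{\left(13,10 \right)}\right) = \left(-321 + \frac{25}{2}\right) \left(-390 + 13 \cdot 10\right) = - \frac{617 \left(-390 + 130\right)}{2} = \left(- \frac{617}{2}\right) \left(-260\right) = 80210$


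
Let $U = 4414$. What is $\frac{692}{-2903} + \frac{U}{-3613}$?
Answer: $- \frac{15314038}{10488539} \approx -1.4601$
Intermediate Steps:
$\frac{692}{-2903} + \frac{U}{-3613} = \frac{692}{-2903} + \frac{4414}{-3613} = 692 \left(- \frac{1}{2903}\right) + 4414 \left(- \frac{1}{3613}\right) = - \frac{692}{2903} - \frac{4414}{3613} = - \frac{15314038}{10488539}$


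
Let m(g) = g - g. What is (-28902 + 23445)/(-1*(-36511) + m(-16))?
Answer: -5457/36511 ≈ -0.14946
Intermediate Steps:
m(g) = 0
(-28902 + 23445)/(-1*(-36511) + m(-16)) = (-28902 + 23445)/(-1*(-36511) + 0) = -5457/(36511 + 0) = -5457/36511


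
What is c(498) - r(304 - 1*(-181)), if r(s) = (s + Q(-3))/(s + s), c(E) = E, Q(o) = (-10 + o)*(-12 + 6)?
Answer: 482497/970 ≈ 497.42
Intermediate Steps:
Q(o) = 60 - 6*o (Q(o) = (-10 + o)*(-6) = 60 - 6*o)
r(s) = (78 + s)/(2*s) (r(s) = (s + (60 - 6*(-3)))/(s + s) = (s + (60 + 18))/((2*s)) = (s + 78)*(1/(2*s)) = (78 + s)*(1/(2*s)) = (78 + s)/(2*s))
c(498) - r(304 - 1*(-181)) = 498 - (78 + (304 - 1*(-181)))/(2*(304 - 1*(-181))) = 498 - (78 + (304 + 181))/(2*(304 + 181)) = 498 - (78 + 485)/(2*485) = 498 - 563/(2*485) = 498 - 1*563/970 = 498 - 563/970 = 482497/970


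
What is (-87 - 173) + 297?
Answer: 37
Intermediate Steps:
(-87 - 173) + 297 = -260 + 297 = 37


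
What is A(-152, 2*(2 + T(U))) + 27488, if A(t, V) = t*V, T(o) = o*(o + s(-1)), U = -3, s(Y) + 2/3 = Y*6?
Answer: 18064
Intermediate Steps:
s(Y) = -⅔ + 6*Y (s(Y) = -⅔ + Y*6 = -⅔ + 6*Y)
T(o) = o*(-20/3 + o) (T(o) = o*(o + (-⅔ + 6*(-1))) = o*(o + (-⅔ - 6)) = o*(o - 20/3) = o*(-20/3 + o))
A(t, V) = V*t
A(-152, 2*(2 + T(U))) + 27488 = (2*(2 + (⅓)*(-3)*(-20 + 3*(-3))))*(-152) + 27488 = (2*(2 + (⅓)*(-3)*(-20 - 9)))*(-152) + 27488 = (2*(2 + (⅓)*(-3)*(-29)))*(-152) + 27488 = (2*(2 + 29))*(-152) + 27488 = (2*31)*(-152) + 27488 = 62*(-152) + 27488 = -9424 + 27488 = 18064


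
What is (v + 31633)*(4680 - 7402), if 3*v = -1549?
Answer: -254098700/3 ≈ -8.4700e+7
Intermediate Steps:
v = -1549/3 (v = (⅓)*(-1549) = -1549/3 ≈ -516.33)
(v + 31633)*(4680 - 7402) = (-1549/3 + 31633)*(4680 - 7402) = (93350/3)*(-2722) = -254098700/3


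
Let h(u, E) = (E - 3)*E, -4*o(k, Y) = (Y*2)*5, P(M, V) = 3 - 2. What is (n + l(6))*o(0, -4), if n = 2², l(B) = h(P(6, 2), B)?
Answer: 220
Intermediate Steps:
P(M, V) = 1
o(k, Y) = -5*Y/2 (o(k, Y) = -Y*2*5/4 = -2*Y*5/4 = -5*Y/2)
h(u, E) = E*(-3 + E) (h(u, E) = (-3 + E)*E = E*(-3 + E))
l(B) = B*(-3 + B)
n = 4
(n + l(6))*o(0, -4) = (4 + 6*(-3 + 6))*(-5/2*(-4)) = (4 + 6*3)*10 = (4 + 18)*10 = 22*10 = 220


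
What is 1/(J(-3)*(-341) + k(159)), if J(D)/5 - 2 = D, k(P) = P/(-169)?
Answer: 169/287986 ≈ 0.00058683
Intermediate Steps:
k(P) = -P/169 (k(P) = P*(-1/169) = -P/169)
J(D) = 10 + 5*D
1/(J(-3)*(-341) + k(159)) = 1/((10 + 5*(-3))*(-341) - 1/169*159) = 1/((10 - 15)*(-341) - 159/169) = 1/(-5*(-341) - 159/169) = 1/(1705 - 159/169) = 1/(287986/169) = 169/287986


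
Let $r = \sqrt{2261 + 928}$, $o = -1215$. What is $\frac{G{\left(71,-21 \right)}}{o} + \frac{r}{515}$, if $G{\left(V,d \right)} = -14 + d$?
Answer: $\frac{7}{243} + \frac{\sqrt{3189}}{515} \approx 0.13846$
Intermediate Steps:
$r = \sqrt{3189} \approx 56.471$
$\frac{G{\left(71,-21 \right)}}{o} + \frac{r}{515} = \frac{-14 - 21}{-1215} + \frac{\sqrt{3189}}{515} = \left(-35\right) \left(- \frac{1}{1215}\right) + \sqrt{3189} \cdot \frac{1}{515} = \frac{7}{243} + \frac{\sqrt{3189}}{515}$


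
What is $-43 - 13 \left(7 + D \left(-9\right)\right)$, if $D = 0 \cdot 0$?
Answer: $-134$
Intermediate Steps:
$D = 0$
$-43 - 13 \left(7 + D \left(-9\right)\right) = -43 - 13 \left(7 + 0 \left(-9\right)\right) = -43 - 13 \left(7 + 0\right) = -43 - 91 = -134$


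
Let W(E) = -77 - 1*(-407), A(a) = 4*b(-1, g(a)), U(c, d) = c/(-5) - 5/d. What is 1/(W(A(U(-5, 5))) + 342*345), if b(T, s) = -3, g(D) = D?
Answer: 1/118320 ≈ 8.4517e-6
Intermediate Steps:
U(c, d) = -5/d - c/5 (U(c, d) = c*(-⅕) - 5/d = -c/5 - 5/d = -5/d - c/5)
A(a) = -12 (A(a) = 4*(-3) = -12)
W(E) = 330 (W(E) = -77 + 407 = 330)
1/(W(A(U(-5, 5))) + 342*345) = 1/(330 + 342*345) = 1/(330 + 117990) = 1/118320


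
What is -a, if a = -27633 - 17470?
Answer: 45103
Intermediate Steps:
a = -45103
-a = -1*(-45103) = 45103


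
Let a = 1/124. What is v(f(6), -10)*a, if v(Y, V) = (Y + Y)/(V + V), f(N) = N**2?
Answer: -9/310 ≈ -0.029032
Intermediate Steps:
a = 1/124 ≈ 0.0080645
v(Y, V) = Y/V (v(Y, V) = (2*Y)/((2*V)) = (2*Y)*(1/(2*V)) = Y/V)
v(f(6), -10)*a = (6**2/(-10))*(1/124) = (36*(-1/10))*(1/124) = -18/5*1/124 = -9/310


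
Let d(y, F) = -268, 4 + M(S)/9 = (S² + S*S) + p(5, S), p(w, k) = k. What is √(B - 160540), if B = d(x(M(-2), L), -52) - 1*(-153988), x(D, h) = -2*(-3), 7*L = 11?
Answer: 2*I*√1705 ≈ 82.583*I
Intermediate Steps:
L = 11/7 (L = (⅐)*11 = 11/7 ≈ 1.5714)
M(S) = -36 + 9*S + 18*S² (M(S) = -36 + 9*((S² + S*S) + S) = -36 + 9*((S² + S²) + S) = -36 + 9*(2*S² + S) = -36 + 9*(S + 2*S²) = -36 + (9*S + 18*S²) = -36 + 9*S + 18*S²)
x(D, h) = 6
B = 153720 (B = -268 - 1*(-153988) = -268 + 153988 = 153720)
√(B - 160540) = √(153720 - 160540) = √(-6820) = 2*I*√1705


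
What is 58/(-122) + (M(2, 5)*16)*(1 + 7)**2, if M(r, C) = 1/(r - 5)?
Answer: -62551/183 ≈ -341.81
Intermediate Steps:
M(r, C) = 1/(-5 + r)
58/(-122) + (M(2, 5)*16)*(1 + 7)**2 = 58/(-122) + (16/(-5 + 2))*(1 + 7)**2 = 58*(-1/122) + (16/(-3))*8**2 = -29/61 - 1/3*16*64 = -29/61 - 16/3*64 = -29/61 - 1024/3 = -62551/183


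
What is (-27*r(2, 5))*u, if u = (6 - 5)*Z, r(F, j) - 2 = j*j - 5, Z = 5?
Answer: -2970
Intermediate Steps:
r(F, j) = -3 + j**2 (r(F, j) = 2 + (j*j - 5) = 2 + (j**2 - 5) = 2 + (-5 + j**2) = -3 + j**2)
u = 5 (u = (6 - 5)*5 = 1*5 = 5)
(-27*r(2, 5))*u = -27*(-3 + 5**2)*5 = -27*(-3 + 25)*5 = -27*22*5 = -594*5 = -2970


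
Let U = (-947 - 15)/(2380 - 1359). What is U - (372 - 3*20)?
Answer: -319514/1021 ≈ -312.94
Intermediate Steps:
U = -962/1021 ≈ -0.94221
U - (372 - 3*20) = -962/1021 - (372 - 3*20) = -962/1021 - (372 - 1*60) = -962/1021 - (372 - 60) = -962/1021 - 1*312 = -962/1021 - 312 = -319514/1021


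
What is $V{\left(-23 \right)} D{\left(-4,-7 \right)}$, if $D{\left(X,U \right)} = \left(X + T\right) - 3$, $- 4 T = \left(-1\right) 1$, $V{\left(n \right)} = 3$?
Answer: $- \frac{81}{4} \approx -20.25$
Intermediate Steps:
$T = \frac{1}{4}$ ($T = - \frac{\left(-1\right) 1}{4} = \left(- \frac{1}{4}\right) \left(-1\right) = \frac{1}{4} \approx 0.25$)
$D{\left(X,U \right)} = - \frac{11}{4} + X$ ($D{\left(X,U \right)} = \left(X + \frac{1}{4}\right) - 3 = \left(\frac{1}{4} + X\right) - 3 = - \frac{11}{4} + X$)
$V{\left(-23 \right)} D{\left(-4,-7 \right)} = 3 \left(- \frac{11}{4} - 4\right) = 3 \left(- \frac{27}{4}\right) = - \frac{81}{4}$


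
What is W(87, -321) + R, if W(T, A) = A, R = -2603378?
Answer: -2603699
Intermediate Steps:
W(87, -321) + R = -321 - 2603378 = -2603699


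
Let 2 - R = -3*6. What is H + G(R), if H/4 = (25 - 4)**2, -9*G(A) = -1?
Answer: 15877/9 ≈ 1764.1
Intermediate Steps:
R = 20 (R = 2 - (-3)*6 = 2 - 1*(-18) = 2 + 18 = 20)
G(A) = 1/9 (G(A) = -1/9*(-1) = 1/9)
H = 1764 (H = 4*(25 - 4)**2 = 4*21**2 = 4*441 = 1764)
H + G(R) = 1764 + 1/9 = 15877/9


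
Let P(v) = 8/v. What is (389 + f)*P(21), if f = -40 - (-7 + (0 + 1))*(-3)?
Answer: 2648/21 ≈ 126.10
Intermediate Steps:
f = -58 (f = -40 - (-7 + 1)*(-3) = -40 - (-6)*(-3) = -40 - 1*18 = -40 - 18 = -58)
(389 + f)*P(21) = (389 - 58)*(8/21) = 331*(8*(1/21)) = 331*(8/21) = 2648/21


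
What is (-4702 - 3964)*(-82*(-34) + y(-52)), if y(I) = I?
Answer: -23710176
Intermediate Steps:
(-4702 - 3964)*(-82*(-34) + y(-52)) = (-4702 - 3964)*(-82*(-34) - 52) = -8666*(2788 - 52) = -8666*2736 = -23710176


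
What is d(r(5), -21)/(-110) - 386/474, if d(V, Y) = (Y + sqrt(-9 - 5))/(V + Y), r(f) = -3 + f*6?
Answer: -40801/52140 - I*sqrt(14)/660 ≈ -0.78253 - 0.0056692*I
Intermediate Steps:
r(f) = -3 + 6*f
d(V, Y) = (Y + I*sqrt(14))/(V + Y) (d(V, Y) = (Y + sqrt(-14))/(V + Y) = (Y + I*sqrt(14))/(V + Y))
d(r(5), -21)/(-110) - 386/474 = ((-21 + I*sqrt(14))/((-3 + 6*5) - 21))/(-110) - 386/474 = ((-21 + I*sqrt(14))/((-3 + 30) - 21))*(-1/110) - 386*1/474 = ((-21 + I*sqrt(14))/(27 - 21))*(-1/110) - 193/237 = ((-21 + I*sqrt(14))/6)*(-1/110) - 193/237 = (-7/2 + I*sqrt(14)/6)*(-1/110) - 193/237 = (7/220 - I*sqrt(14)/660) - 193/237 = -40801/52140 - I*sqrt(14)/660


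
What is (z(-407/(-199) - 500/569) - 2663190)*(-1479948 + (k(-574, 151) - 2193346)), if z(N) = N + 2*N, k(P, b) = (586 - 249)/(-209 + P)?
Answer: 289110038282652674833/29553291 ≈ 9.7827e+12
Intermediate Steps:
k(P, b) = 337/(-209 + P)
z(N) = 3*N
(z(-407/(-199) - 500/569) - 2663190)*(-1479948 + (k(-574, 151) - 2193346)) = (3*(-407/(-199) - 500/569) - 2663190)*(-1479948 + (337/(-209 - 574) - 2193346)) = (3*(-407*(-1/199) - 500*1/569) - 2663190)*(-1479948 + (337/(-783) - 2193346)) = (3*(407/199 - 500/569) - 2663190)*(-1479948 + (337*(-1/783) - 2193346)) = (3*(132083/113231) - 2663190)*(-1479948 + (-337/783 - 2193346)) = (396249/113231 - 2663190)*(-1479948 - 1717390255/783) = -301555270641/113231*(-2876189539/783) = 289110038282652674833/29553291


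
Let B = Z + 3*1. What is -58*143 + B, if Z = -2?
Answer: -8293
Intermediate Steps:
B = 1 (B = -2 + 3*1 = -2 + 3 = 1)
-58*143 + B = -58*143 + 1 = -8294 + 1 = -8293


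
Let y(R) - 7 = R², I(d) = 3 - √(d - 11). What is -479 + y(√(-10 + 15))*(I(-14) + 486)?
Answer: 5389 - 60*I ≈ 5389.0 - 60.0*I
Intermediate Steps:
I(d) = 3 - √(-11 + d)
y(R) = 7 + R²
-479 + y(√(-10 + 15))*(I(-14) + 486) = -479 + (7 + (√(-10 + 15))²)*((3 - √(-11 - 14)) + 486) = -479 + (7 + (√5)²)*((3 - √(-25)) + 486) = -479 + (7 + 5)*((3 - 5*I) + 486) = -479 + 12*((3 - 5*I) + 486) = -479 + 12*(489 - 5*I) = -479 + (5868 - 60*I) = 5389 - 60*I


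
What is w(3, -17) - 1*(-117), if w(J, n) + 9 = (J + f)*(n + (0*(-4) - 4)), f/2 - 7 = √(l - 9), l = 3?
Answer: -249 - 42*I*√6 ≈ -249.0 - 102.88*I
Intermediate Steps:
f = 14 + 2*I*√6 (f = 14 + 2*√(3 - 9) = 14 + 2*√(-6) = 14 + 2*(I*√6) = 14 + 2*I*√6 ≈ 14.0 + 4.899*I)
w(J, n) = -9 + (-4 + n)*(14 + J + 2*I*√6) (w(J, n) = -9 + (J + (14 + 2*I*√6))*(n + (0*(-4) - 4)) = -9 + (14 + J + 2*I*√6)*(n + (0 - 4)) = -9 + (14 + J + 2*I*√6)*(n - 4) = -9 + (14 + J + 2*I*√6)*(-4 + n) = -9 + (-4 + n)*(14 + J + 2*I*√6))
w(3, -17) - 1*(-117) = (-65 - 4*3 + 3*(-17) - 8*I*√6 + 2*(-17)*(7 + I*√6)) - 1*(-117) = (-65 - 12 - 51 - 8*I*√6 + (-238 - 34*I*√6)) + 117 = (-366 - 42*I*√6) + 117 = -249 - 42*I*√6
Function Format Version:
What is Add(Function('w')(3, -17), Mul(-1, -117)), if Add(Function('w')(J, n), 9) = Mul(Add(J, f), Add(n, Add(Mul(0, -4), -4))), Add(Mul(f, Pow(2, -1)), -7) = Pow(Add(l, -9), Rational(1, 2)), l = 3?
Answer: Add(-249, Mul(-42, I, Pow(6, Rational(1, 2)))) ≈ Add(-249.00, Mul(-102.88, I))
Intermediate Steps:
f = Add(14, Mul(2, I, Pow(6, Rational(1, 2)))) (f = Add(14, Mul(2, Pow(Add(3, -9), Rational(1, 2)))) = Add(14, Mul(2, Pow(-6, Rational(1, 2)))) = Add(14, Mul(2, Mul(I, Pow(6, Rational(1, 2))))) = Add(14, Mul(2, I, Pow(6, Rational(1, 2)))) ≈ Add(14.000, Mul(4.8990, I)))
Function('w')(J, n) = Add(-9, Mul(Add(-4, n), Add(14, J, Mul(2, I, Pow(6, Rational(1, 2)))))) (Function('w')(J, n) = Add(-9, Mul(Add(J, Add(14, Mul(2, I, Pow(6, Rational(1, 2))))), Add(n, Add(Mul(0, -4), -4)))) = Add(-9, Mul(Add(14, J, Mul(2, I, Pow(6, Rational(1, 2)))), Add(n, Add(0, -4)))) = Add(-9, Mul(Add(14, J, Mul(2, I, Pow(6, Rational(1, 2)))), Add(n, -4))) = Add(-9, Mul(Add(14, J, Mul(2, I, Pow(6, Rational(1, 2)))), Add(-4, n))) = Add(-9, Mul(Add(-4, n), Add(14, J, Mul(2, I, Pow(6, Rational(1, 2)))))))
Add(Function('w')(3, -17), Mul(-1, -117)) = Add(Add(-65, Mul(-4, 3), Mul(3, -17), Mul(-8, I, Pow(6, Rational(1, 2))), Mul(2, -17, Add(7, Mul(I, Pow(6, Rational(1, 2)))))), Mul(-1, -117)) = Add(Add(-65, -12, -51, Mul(-8, I, Pow(6, Rational(1, 2))), Add(-238, Mul(-34, I, Pow(6, Rational(1, 2))))), 117) = Add(Add(-366, Mul(-42, I, Pow(6, Rational(1, 2)))), 117) = Add(-249, Mul(-42, I, Pow(6, Rational(1, 2))))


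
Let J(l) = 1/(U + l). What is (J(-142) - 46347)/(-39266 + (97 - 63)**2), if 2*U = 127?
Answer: 7276481/5983270 ≈ 1.2161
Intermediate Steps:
U = 127/2 (U = (1/2)*127 = 127/2 ≈ 63.500)
J(l) = 1/(127/2 + l)
(J(-142) - 46347)/(-39266 + (97 - 63)**2) = (2/(127 + 2*(-142)) - 46347)/(-39266 + (97 - 63)**2) = (2/(127 - 284) - 46347)/(-39266 + 34**2) = (2/(-157) - 46347)/(-39266 + 1156) = (2*(-1/157) - 46347)/(-38110) = (-2/157 - 46347)*(-1/38110) = -7276481/157*(-1/38110) = 7276481/5983270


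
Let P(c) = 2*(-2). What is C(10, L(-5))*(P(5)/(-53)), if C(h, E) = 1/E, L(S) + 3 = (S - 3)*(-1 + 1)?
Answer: -4/159 ≈ -0.025157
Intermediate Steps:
P(c) = -4
L(S) = -3 (L(S) = -3 + (S - 3)*(-1 + 1) = -3 + (-3 + S)*0 = -3 + 0 = -3)
C(10, L(-5))*(P(5)/(-53)) = (-4/(-53))/(-3) = -(-4)*(-1)/(3*53) = -⅓*4/53 = -4/159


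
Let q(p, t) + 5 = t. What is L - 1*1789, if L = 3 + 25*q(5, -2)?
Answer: -1961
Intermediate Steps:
q(p, t) = -5 + t
L = -172 (L = 3 + 25*(-5 - 2) = 3 + 25*(-7) = 3 - 175 = -172)
L - 1*1789 = -172 - 1*1789 = -172 - 1789 = -1961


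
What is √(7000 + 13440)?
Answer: 2*√5110 ≈ 142.97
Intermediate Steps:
√(7000 + 13440) = √20440 = 2*√5110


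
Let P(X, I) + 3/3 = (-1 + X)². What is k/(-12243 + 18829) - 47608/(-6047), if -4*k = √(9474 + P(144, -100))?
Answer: 47608/6047 - √29922/26344 ≈ 7.8664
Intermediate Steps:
P(X, I) = -1 + (-1 + X)²
k = -√29922/4 (k = -√(9474 + 144*(-2 + 144))/4 = -√(9474 + 144*142)/4 = -√(9474 + 20448)/4 = -√29922/4 ≈ -43.245)
k/(-12243 + 18829) - 47608/(-6047) = (-√29922/4)/(-12243 + 18829) - 47608/(-6047) = -√29922/4/6586 - 47608*(-1/6047) = -√29922/4*(1/6586) + 47608/6047 = -√29922/26344 + 47608/6047 = 47608/6047 - √29922/26344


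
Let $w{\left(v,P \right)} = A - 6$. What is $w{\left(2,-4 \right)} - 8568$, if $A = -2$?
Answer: $-8576$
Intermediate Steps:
$w{\left(v,P \right)} = -8$ ($w{\left(v,P \right)} = -2 - 6 = -8$)
$w{\left(2,-4 \right)} - 8568 = -8 - 8568 = -8576$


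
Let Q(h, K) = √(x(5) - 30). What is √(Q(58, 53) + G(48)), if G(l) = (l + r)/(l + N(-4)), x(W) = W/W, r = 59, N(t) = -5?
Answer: √(4601 + 1849*I*√29)/43 ≈ 2.0519 + 1.3122*I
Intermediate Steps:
x(W) = 1
G(l) = (59 + l)/(-5 + l) (G(l) = (l + 59)/(l - 5) = (59 + l)/(-5 + l))
Q(h, K) = I*√29 (Q(h, K) = √(1 - 30) = √(-29) = I*√29)
√(Q(58, 53) + G(48)) = √(I*√29 + (59 + 48)/(-5 + 48)) = √(I*√29 + 107/43) = √(107/43 + I*√29)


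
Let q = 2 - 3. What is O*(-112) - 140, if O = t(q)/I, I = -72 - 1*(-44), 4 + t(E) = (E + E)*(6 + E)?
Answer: -196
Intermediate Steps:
q = -1
t(E) = -4 + 2*E*(6 + E) (t(E) = -4 + (E + E)*(6 + E) = -4 + (2*E)*(6 + E) = -4 + 2*E*(6 + E))
I = -28 (I = -72 + 44 = -28)
O = 1/2 (O = (-4 + 2*(-1)**2 + 12*(-1))/(-28) = (-4 + 2*1 - 12)*(-1/28) = (-4 + 2 - 12)*(-1/28) = -14*(-1/28) = 1/2 ≈ 0.50000)
O*(-112) - 140 = (1/2)*(-112) - 140 = -56 - 140 = -196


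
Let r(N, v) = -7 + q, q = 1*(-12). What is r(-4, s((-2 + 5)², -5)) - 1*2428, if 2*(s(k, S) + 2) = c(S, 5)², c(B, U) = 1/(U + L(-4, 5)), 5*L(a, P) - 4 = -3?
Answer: -2447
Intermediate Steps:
q = -12
L(a, P) = ⅕ (L(a, P) = ⅘ + (⅕)*(-3) = ⅘ - ⅗ = ⅕)
c(B, U) = 1/(⅕ + U) (c(B, U) = 1/(U + ⅕) = 1/(⅕ + U))
s(k, S) = -2679/1352 (s(k, S) = -2 + (5/(1 + 5*5))²/2 = -2 + (5/(1 + 25))²/2 = -2 + (5/26)²/2 = -2 + (½)*(25/676) = -2 + 25/1352 = -2679/1352)
r(N, v) = -19 (r(N, v) = -7 - 12 = -19)
r(-4, s((-2 + 5)², -5)) - 1*2428 = -19 - 1*2428 = -19 - 2428 = -2447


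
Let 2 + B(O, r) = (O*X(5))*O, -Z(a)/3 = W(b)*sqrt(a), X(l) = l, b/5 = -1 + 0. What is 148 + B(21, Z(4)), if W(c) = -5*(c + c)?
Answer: 2351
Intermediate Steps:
b = -5 (b = 5*(-1 + 0) = 5*(-1) = -5)
W(c) = -10*c
Z(a) = -150*sqrt(a) (Z(a) = -3*(-10*(-5))*sqrt(a) = -150*sqrt(a))
B(O, r) = -2 + 5*O**2 (B(O, r) = -2 + (O*5)*O = -2 + (5*O)*O = -2 + 5*O**2)
148 + B(21, Z(4)) = 148 + (-2 + 5*21**2) = 148 + (-2 + 5*441) = 148 + (-2 + 2205) = 148 + 2203 = 2351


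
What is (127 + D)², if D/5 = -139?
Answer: 322624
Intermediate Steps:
D = -695 (D = 5*(-139) = -695)
(127 + D)² = (127 - 695)² = (-568)² = 322624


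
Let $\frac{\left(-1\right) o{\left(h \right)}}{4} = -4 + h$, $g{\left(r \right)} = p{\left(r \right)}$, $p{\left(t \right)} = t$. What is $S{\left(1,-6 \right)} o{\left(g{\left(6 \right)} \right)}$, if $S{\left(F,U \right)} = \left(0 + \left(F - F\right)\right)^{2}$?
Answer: $0$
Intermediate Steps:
$g{\left(r \right)} = r$
$S{\left(F,U \right)} = 0$ ($S{\left(F,U \right)} = \left(0 + 0\right)^{2} = 0^{2} = 0$)
$o{\left(h \right)} = 16 - 4 h$ ($o{\left(h \right)} = - 4 \left(-4 + h\right) = 16 - 4 h$)
$S{\left(1,-6 \right)} o{\left(g{\left(6 \right)} \right)} = 0 \left(16 - 24\right) = 0 \left(-8\right) = 0$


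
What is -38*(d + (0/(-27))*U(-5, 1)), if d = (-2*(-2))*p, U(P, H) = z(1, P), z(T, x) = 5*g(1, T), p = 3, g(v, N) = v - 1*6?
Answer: -456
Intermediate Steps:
g(v, N) = -6 + v (g(v, N) = v - 6 = -6 + v)
z(T, x) = -25 (z(T, x) = 5*(-6 + 1) = 5*(-5) = -25)
U(P, H) = -25
d = 12 (d = -2*(-2)*3 = 4*3 = 12)
-38*(d + (0/(-27))*U(-5, 1)) = -38*(12 + (0/(-27))*(-25)) = -38*(12 + (0*(-1/27))*(-25)) = -38*(12 + 0*(-25)) = -38*(12 + 0) = -38*12 = -456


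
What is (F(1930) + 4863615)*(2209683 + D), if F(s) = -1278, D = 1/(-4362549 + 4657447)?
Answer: 3168449994922571895/294898 ≈ 1.0744e+13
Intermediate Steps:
D = 1/294898 ≈ 3.3910e-6
(F(1930) + 4863615)*(2209683 + D) = (-1278 + 4863615)*(2209683 + 1/294898) = 4862337*(651631097335/294898) = 3168449994922571895/294898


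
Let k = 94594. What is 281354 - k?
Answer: 186760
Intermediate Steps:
281354 - k = 281354 - 1*94594 = 281354 - 94594 = 186760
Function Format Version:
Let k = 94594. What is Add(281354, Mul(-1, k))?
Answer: 186760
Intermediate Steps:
Add(281354, Mul(-1, k)) = Add(281354, Mul(-1, 94594)) = Add(281354, -94594) = 186760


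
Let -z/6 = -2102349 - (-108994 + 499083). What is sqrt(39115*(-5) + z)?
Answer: sqrt(14759053) ≈ 3841.8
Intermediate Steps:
z = 14954628 (z = -6*(-2102349 - (-108994 + 499083)) = -6*(-2102349 - 1*390089) = -6*(-2102349 - 390089) = -6*(-2492438) = 14954628)
sqrt(39115*(-5) + z) = sqrt(39115*(-5) + 14954628) = sqrt(-195575 + 14954628) = sqrt(14759053)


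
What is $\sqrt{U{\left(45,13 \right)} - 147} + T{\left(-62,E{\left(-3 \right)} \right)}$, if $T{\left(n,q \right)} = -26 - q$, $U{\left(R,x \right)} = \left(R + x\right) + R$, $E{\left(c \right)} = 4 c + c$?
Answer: $-11 + 2 i \sqrt{11} \approx -11.0 + 6.6332 i$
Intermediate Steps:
$E{\left(c \right)} = 5 c$
$U{\left(R,x \right)} = x + 2 R$
$\sqrt{U{\left(45,13 \right)} - 147} + T{\left(-62,E{\left(-3 \right)} \right)} = \sqrt{\left(13 + 2 \cdot 45\right) - 147} - \left(26 + 5 \left(-3\right)\right) = \sqrt{\left(13 + 90\right) - 147} - 11 = \sqrt{103 - 147} + \left(-26 + 15\right) = \sqrt{-44} - 11 = 2 i \sqrt{11} - 11 = -11 + 2 i \sqrt{11}$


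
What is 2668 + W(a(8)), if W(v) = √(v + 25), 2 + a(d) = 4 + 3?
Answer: 2668 + √30 ≈ 2673.5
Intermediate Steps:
a(d) = 5 (a(d) = -2 + (4 + 3) = -2 + 7 = 5)
W(v) = √(25 + v)
2668 + W(a(8)) = 2668 + √(25 + 5) = 2668 + √30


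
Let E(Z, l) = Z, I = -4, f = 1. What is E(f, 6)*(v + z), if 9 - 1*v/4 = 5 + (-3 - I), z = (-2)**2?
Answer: 16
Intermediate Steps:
z = 4
v = 12 (v = 36 - 4*(5 + (-3 - 1*(-4))) = 36 - 4*(5 + (-3 + 4)) = 36 - 4*(5 + 1) = 36 - 4*6 = 36 - 24 = 12)
E(f, 6)*(v + z) = 1*(12 + 4) = 1*16 = 16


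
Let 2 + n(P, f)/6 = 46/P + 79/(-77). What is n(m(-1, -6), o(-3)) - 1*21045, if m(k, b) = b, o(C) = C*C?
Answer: -1625405/77 ≈ -21109.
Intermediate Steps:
o(C) = C²
n(P, f) = -1398/77 + 276/P (n(P, f) = -12 + 6*(46/P + 79/(-77)) = -12 + 6*(46/P + 79*(-1/77)) = -12 + 6*(46/P - 79/77) = -12 + 6*(-79/77 + 46/P) = -12 + (-474/77 + 276/P) = -1398/77 + 276/P)
n(m(-1, -6), o(-3)) - 1*21045 = (-1398/77 + 276/(-6)) - 1*21045 = (-1398/77 + 276*(-⅙)) - 21045 = (-1398/77 - 46) - 21045 = -4940/77 - 21045 = -1625405/77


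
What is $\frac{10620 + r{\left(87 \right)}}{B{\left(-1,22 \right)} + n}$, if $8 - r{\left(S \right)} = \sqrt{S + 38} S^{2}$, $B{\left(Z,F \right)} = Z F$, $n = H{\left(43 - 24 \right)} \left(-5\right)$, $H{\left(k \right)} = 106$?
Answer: $- \frac{2657}{138} + \frac{12615 \sqrt{5}}{184} \approx 134.05$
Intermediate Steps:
$n = -530$ ($n = 106 \left(-5\right) = -530$)
$B{\left(Z,F \right)} = F Z$
$r{\left(S \right)} = 8 - S^{2} \sqrt{38 + S}$ ($r{\left(S \right)} = 8 - \sqrt{S + 38} S^{2} = 8 - \sqrt{38 + S} S^{2} = 8 - S^{2} \sqrt{38 + S}$)
$\frac{10620 + r{\left(87 \right)}}{B{\left(-1,22 \right)} + n} = \frac{10620 + \left(8 - 87^{2} \sqrt{38 + 87}\right)}{22 \left(-1\right) - 530} = \frac{10620 + \left(8 - 7569 \sqrt{125}\right)}{-22 - 530} = \frac{10620 + \left(8 - 7569 \cdot 5 \sqrt{5}\right)}{-552} = \left(10620 + \left(8 - 37845 \sqrt{5}\right)\right) \left(- \frac{1}{552}\right) = \left(10628 - 37845 \sqrt{5}\right) \left(- \frac{1}{552}\right) = - \frac{2657}{138} + \frac{12615 \sqrt{5}}{184}$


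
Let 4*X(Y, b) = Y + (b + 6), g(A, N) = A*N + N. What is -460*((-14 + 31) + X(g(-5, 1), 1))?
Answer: -8165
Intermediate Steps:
g(A, N) = N + A*N
X(Y, b) = 3/2 + Y/4 + b/4 (X(Y, b) = (Y + (b + 6))/4 = (Y + (6 + b))/4 = (6 + Y + b)/4 = 3/2 + Y/4 + b/4)
-460*((-14 + 31) + X(g(-5, 1), 1)) = -460*((-14 + 31) + (3/2 + (1*(1 - 5))/4 + (¼)*1)) = -460*(17 + (3/2 + (1*(-4))/4 + ¼)) = -460*(17 + (3/2 + (¼)*(-4) + ¼)) = -460*(17 + (3/2 - 1 + ¼)) = -460*(17 + ¾) = -460*71/4 = -8165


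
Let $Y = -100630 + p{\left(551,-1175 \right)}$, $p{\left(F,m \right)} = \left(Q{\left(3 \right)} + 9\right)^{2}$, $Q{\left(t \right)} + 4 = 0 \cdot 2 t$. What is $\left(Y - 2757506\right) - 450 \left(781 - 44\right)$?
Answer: $-3189761$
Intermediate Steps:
$Q{\left(t \right)} = -4$ ($Q{\left(t \right)} = -4 + 0 \cdot 2 t = -4 + 0 = -4$)
$p{\left(F,m \right)} = 25$ ($p{\left(F,m \right)} = \left(-4 + 9\right)^{2} = 5^{2} = 25$)
$Y = -100605$ ($Y = -100630 + 25 = -100605$)
$\left(Y - 2757506\right) - 450 \left(781 - 44\right) = \left(-100605 - 2757506\right) - 450 \left(781 - 44\right) = -2858111 - 331650 = -3189761$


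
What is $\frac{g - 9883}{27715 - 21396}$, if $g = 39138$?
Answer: $\frac{29255}{6319} \approx 4.6297$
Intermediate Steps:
$\frac{g - 9883}{27715 - 21396} = \frac{39138 - 9883}{27715 - 21396} = \frac{29255}{6319}$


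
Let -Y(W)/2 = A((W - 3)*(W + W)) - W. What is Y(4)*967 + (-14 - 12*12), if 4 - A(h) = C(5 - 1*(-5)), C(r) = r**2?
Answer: 193242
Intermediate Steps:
A(h) = -96 (A(h) = 4 - (5 - 1*(-5))**2 = 4 - (5 + 5)**2 = 4 - 1*10**2 = 4 - 1*100 = 4 - 100 = -96)
Y(W) = 192 + 2*W (Y(W) = -2*(-96 - W) = 192 + 2*W)
Y(4)*967 + (-14 - 12*12) = (192 + 2*4)*967 + (-14 - 12*12) = (192 + 8)*967 + (-14 - 144) = 200*967 - 158 = 193400 - 158 = 193242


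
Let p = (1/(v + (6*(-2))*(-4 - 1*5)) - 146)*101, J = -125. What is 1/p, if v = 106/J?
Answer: -13394/197495299 ≈ -6.7819e-5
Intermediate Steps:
v = -106/125 (v = 106/(-125) = 106*(-1/125) = -106/125 ≈ -0.84800)
p = -197495299/13394 (p = (1/(-106/125 + (6*(-2))*(-4 - 1*5)) - 146)*101 = (1/(-106/125 - 12*(-4 - 5)) - 146)*101 = (1/(-106/125 - 12*(-9)) - 146)*101 = (1/(-106/125 + 108) - 146)*101 = (1/(13394/125) - 146)*101 = (125/13394 - 146)*101 = -1955399/13394*101 = -197495299/13394 ≈ -14745.)
1/p = 1/(-197495299/13394) = -13394/197495299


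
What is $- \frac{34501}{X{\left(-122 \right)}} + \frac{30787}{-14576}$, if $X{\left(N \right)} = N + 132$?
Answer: $- \frac{251597223}{72880} \approx -3452.2$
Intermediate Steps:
$X{\left(N \right)} = 132 + N$
$- \frac{34501}{X{\left(-122 \right)}} + \frac{30787}{-14576} = - \frac{34501}{132 - 122} + \frac{30787}{-14576} = - \frac{34501}{10} + 30787 \left(- \frac{1}{14576}\right) = \left(-34501\right) \frac{1}{10} - \frac{30787}{14576} = - \frac{34501}{10} - \frac{30787}{14576} = - \frac{251597223}{72880}$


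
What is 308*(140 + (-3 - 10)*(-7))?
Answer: 71148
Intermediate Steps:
308*(140 + (-3 - 10)*(-7)) = 308*(140 - 13*(-7)) = 308*(140 + 91) = 308*231 = 71148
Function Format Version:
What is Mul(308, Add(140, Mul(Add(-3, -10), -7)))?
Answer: 71148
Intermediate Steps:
Mul(308, Add(140, Mul(Add(-3, -10), -7))) = Mul(308, Add(140, Mul(-13, -7))) = Mul(308, Add(140, 91)) = Mul(308, 231) = 71148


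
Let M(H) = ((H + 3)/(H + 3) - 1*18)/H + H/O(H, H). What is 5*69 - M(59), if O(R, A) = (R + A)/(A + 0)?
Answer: 37263/118 ≈ 315.79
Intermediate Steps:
O(R, A) = (A + R)/A
M(H) = H/2 - 17/H (M(H) = ((H + 3)/(H + 3) - 1*18)/H + H/(((H + H)/H)) = ((3 + H)/(3 + H) - 18)/H + H/(((2*H)/H)) = (1 - 18)/H + H/2 = -17/H + H*(1/2) = -17/H + H/2 = H/2 - 17/H)
5*69 - M(59) = 5*69 - ((1/2)*59 - 17/59) = 345 - (59/2 - 17*1/59) = 345 - (59/2 - 17/59) = 345 - 1*3447/118 = 345 - 3447/118 = 37263/118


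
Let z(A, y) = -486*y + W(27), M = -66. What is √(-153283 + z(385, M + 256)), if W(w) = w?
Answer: 2*I*√61399 ≈ 495.58*I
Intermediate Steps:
z(A, y) = 27 - 486*y (z(A, y) = -486*y + 27 = 27 - 486*y)
√(-153283 + z(385, M + 256)) = √(-153283 + (27 - 486*(-66 + 256))) = √(-153283 + (27 - 486*190)) = √(-153283 + (27 - 92340)) = √(-153283 - 92313) = √(-245596) = 2*I*√61399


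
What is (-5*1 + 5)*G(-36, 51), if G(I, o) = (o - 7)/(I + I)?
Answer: 0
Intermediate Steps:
G(I, o) = (-7 + o)/(2*I) (G(I, o) = (-7 + o)/((2*I)) = (-7 + o)*(1/(2*I)) = (-7 + o)/(2*I))
(-5*1 + 5)*G(-36, 51) = (-5*1 + 5)*((1/2)*(-7 + 51)/(-36)) = (-5 + 5)*((1/2)*(-1/36)*44) = 0*(-11/18) = 0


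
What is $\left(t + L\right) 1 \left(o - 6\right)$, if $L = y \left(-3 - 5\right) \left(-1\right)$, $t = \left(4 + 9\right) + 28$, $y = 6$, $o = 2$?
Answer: $-356$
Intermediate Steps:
$t = 41$ ($t = 13 + 28 = 41$)
$L = 48$ ($L = 6 \left(-3 - 5\right) \left(-1\right) = 6 \left(-8\right) \left(-1\right) = \left(-48\right) \left(-1\right) = 48$)
$\left(t + L\right) 1 \left(o - 6\right) = \left(41 + 48\right) 1 \left(2 - 6\right) = 89 \cdot 1 \left(-4\right) = 89 \left(-4\right) = -356$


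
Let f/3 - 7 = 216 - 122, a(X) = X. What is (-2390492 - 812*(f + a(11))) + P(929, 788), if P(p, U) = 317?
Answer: -2645143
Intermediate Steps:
f = 303 (f = 21 + 3*(216 - 122) = 21 + 3*94 = 21 + 282 = 303)
(-2390492 - 812*(f + a(11))) + P(929, 788) = (-2390492 - 812*(303 + 11)) + 317 = (-2390492 - 812*314) + 317 = (-2390492 - 254968) + 317 = -2645460 + 317 = -2645143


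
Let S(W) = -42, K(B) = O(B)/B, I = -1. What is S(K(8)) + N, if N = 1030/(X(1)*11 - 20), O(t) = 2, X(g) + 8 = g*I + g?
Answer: -2783/54 ≈ -51.537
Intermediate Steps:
X(g) = -8 (X(g) = -8 + (g*(-1) + g) = -8 + (-g + g) = -8 + 0 = -8)
K(B) = 2/B
N = -515/54 (N = 1030/(-8*11 - 20) = 1030/(-88 - 20) = 1030/(-108) = 1030*(-1/108) = -515/54 ≈ -9.5370)
S(K(8)) + N = -42 - 515/54 = -2783/54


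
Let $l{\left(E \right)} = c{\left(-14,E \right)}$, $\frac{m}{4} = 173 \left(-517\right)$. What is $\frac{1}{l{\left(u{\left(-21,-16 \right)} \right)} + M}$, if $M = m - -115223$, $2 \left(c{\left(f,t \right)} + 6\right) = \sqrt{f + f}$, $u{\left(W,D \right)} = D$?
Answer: $- \frac{242547}{58829047216} - \frac{i \sqrt{7}}{58829047216} \approx -4.1229 \cdot 10^{-6} - 4.4974 \cdot 10^{-11} i$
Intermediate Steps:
$m = -357764$ ($m = 4 \cdot 173 \left(-517\right) = 4 \left(-89441\right) = -357764$)
$c{\left(f,t \right)} = -6 + \frac{\sqrt{2} \sqrt{f}}{2}$ ($c{\left(f,t \right)} = -6 + \frac{\sqrt{f + f}}{2} = -6 + \frac{\sqrt{2 f}}{2} = -6 + \frac{\sqrt{2} \sqrt{f}}{2}$)
$l{\left(E \right)} = -6 + i \sqrt{7}$ ($l{\left(E \right)} = -6 + \frac{\sqrt{2} \sqrt{-14}}{2} = -6 + \frac{\sqrt{2} i \sqrt{14}}{2} = -6 + i \sqrt{7}$)
$M = -242541$ ($M = -357764 - -115223 = -357764 + 115223 = -242541$)
$\frac{1}{l{\left(u{\left(-21,-16 \right)} \right)} + M} = \frac{1}{\left(-6 + i \sqrt{7}\right) - 242541} = \frac{1}{-242547 + i \sqrt{7}}$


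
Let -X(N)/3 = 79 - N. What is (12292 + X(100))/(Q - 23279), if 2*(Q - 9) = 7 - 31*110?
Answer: -24710/49943 ≈ -0.49476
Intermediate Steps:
X(N) = -237 + 3*N (X(N) = -3*(79 - N) = -237 + 3*N)
Q = -3385/2 (Q = 9 + (7 - 31*110)/2 = 9 + (7 - 3410)/2 = 9 + (½)*(-3403) = 9 - 3403/2 = -3385/2 ≈ -1692.5)
(12292 + X(100))/(Q - 23279) = (12292 + (-237 + 3*100))/(-3385/2 - 23279) = (12292 + (-237 + 300))/(-49943/2) = (12292 + 63)*(-2/49943) = 12355*(-2/49943) = -24710/49943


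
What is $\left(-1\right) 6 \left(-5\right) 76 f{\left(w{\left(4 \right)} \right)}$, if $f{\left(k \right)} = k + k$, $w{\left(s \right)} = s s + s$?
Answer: $91200$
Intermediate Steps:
$w{\left(s \right)} = s + s^{2}$ ($w{\left(s \right)} = s^{2} + s = s + s^{2}$)
$f{\left(k \right)} = 2 k$
$\left(-1\right) 6 \left(-5\right) 76 f{\left(w{\left(4 \right)} \right)} = \left(-1\right) 6 \left(-5\right) 76 \cdot 2 \cdot 4 \left(1 + 4\right) = \left(-6\right) \left(-5\right) 76 \cdot 2 \cdot 4 \cdot 5 = 30 \cdot 76 \cdot 2 \cdot 20 = 2280 \cdot 40 = 91200$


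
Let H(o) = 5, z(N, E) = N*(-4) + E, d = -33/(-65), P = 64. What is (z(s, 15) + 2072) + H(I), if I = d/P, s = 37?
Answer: 1944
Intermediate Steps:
d = 33/65 (d = -33*(-1/65) = 33/65 ≈ 0.50769)
z(N, E) = E - 4*N (z(N, E) = -4*N + E = E - 4*N)
I = 33/4160 (I = (33/65)/64 = (33/65)*(1/64) = 33/4160 ≈ 0.0079327)
(z(s, 15) + 2072) + H(I) = ((15 - 4*37) + 2072) + 5 = ((15 - 148) + 2072) + 5 = (-133 + 2072) + 5 = 1939 + 5 = 1944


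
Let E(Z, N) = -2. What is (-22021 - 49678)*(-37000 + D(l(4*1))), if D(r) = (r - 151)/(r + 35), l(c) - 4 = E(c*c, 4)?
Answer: 98166614151/37 ≈ 2.6532e+9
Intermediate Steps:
l(c) = 2 (l(c) = 4 - 2 = 2)
D(r) = (-151 + r)/(35 + r)
(-22021 - 49678)*(-37000 + D(l(4*1))) = (-22021 - 49678)*(-37000 + (-151 + 2)/(35 + 2)) = -71699*(-37000 - 149/37) = -71699*(-1369149/37) = 98166614151/37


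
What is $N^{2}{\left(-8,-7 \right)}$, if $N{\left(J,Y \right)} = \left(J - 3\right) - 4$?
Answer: $225$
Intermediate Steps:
$N{\left(J,Y \right)} = -7 + J$ ($N{\left(J,Y \right)} = \left(-3 + J\right) - 4 = -7 + J$)
$N^{2}{\left(-8,-7 \right)} = \left(-7 - 8\right)^{2} = \left(-15\right)^{2} = 225$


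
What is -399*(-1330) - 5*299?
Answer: 529175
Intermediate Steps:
-399*(-1330) - 5*299 = 530670 - 1495 = 529175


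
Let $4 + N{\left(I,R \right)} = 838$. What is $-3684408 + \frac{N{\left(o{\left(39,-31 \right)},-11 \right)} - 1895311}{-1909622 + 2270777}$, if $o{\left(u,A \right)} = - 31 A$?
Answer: $- \frac{1330644265717}{361155} \approx -3.6844 \cdot 10^{6}$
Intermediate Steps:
$N{\left(I,R \right)} = 834$ ($N{\left(I,R \right)} = -4 + 838 = 834$)
$-3684408 + \frac{N{\left(o{\left(39,-31 \right)},-11 \right)} - 1895311}{-1909622 + 2270777} = -3684408 + \frac{834 - 1895311}{-1909622 + 2270777} = -3684408 - \frac{1894477}{361155} = - \frac{1330644265717}{361155}$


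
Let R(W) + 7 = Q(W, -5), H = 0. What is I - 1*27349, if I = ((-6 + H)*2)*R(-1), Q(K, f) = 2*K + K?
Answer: -27229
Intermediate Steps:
Q(K, f) = 3*K
R(W) = -7 + 3*W
I = 120 (I = ((-6 + 0)*2)*(-7 + 3*(-1)) = (-6*2)*(-7 - 3) = -12*(-10) = 120)
I - 1*27349 = 120 - 1*27349 = 120 - 27349 = -27229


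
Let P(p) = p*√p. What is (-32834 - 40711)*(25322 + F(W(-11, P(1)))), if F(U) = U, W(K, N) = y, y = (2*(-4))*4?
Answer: -1859953050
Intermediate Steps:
y = -32 (y = -8*4 = -32)
P(p) = p^(3/2)
W(K, N) = -32
(-32834 - 40711)*(25322 + F(W(-11, P(1)))) = (-32834 - 40711)*(25322 - 32) = -73545*25290 = -1859953050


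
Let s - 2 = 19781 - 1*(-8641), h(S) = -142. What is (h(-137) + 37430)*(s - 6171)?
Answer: 829769864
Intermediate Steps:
s = 28424 (s = 2 + (19781 - 1*(-8641)) = 2 + (19781 + 8641) = 2 + 28422 = 28424)
(h(-137) + 37430)*(s - 6171) = (-142 + 37430)*(28424 - 6171) = 37288*22253 = 829769864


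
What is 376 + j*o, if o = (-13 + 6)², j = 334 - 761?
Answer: -20547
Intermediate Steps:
j = -427
o = 49 (o = (-7)² = 49)
376 + j*o = 376 - 427*49 = 376 - 20923 = -20547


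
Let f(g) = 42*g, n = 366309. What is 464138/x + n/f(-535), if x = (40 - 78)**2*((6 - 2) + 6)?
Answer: 17132263/1081556 ≈ 15.840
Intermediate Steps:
x = 14440 (x = (-38)**2*(4 + 6) = 1444*10 = 14440)
464138/x + n/f(-535) = 464138/14440 + 366309/((42*(-535))) = 464138*(1/14440) + 366309/(-22470) = 232069/7220 + 366309*(-1/22470) = 232069/7220 - 122103/7490 = 17132263/1081556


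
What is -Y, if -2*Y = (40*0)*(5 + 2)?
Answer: 0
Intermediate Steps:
Y = 0 (Y = -40*0*(5 + 2)/2 = -0*7 = -½*0 = 0)
-Y = -1*0 = 0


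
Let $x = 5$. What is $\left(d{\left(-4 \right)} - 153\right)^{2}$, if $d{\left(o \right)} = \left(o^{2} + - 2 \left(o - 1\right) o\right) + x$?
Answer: $29584$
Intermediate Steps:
$d{\left(o \right)} = 5 + o^{2} + o \left(2 - 2 o\right)$ ($d{\left(o \right)} = \left(o^{2} + - 2 \left(o - 1\right) o\right) + 5 = \left(o^{2} + - 2 \left(-1 + o\right) o\right) + 5 = \left(o^{2} + \left(2 - 2 o\right) o\right) + 5 = \left(o^{2} + o \left(2 - 2 o\right)\right) + 5 = 5 + o^{2} + o \left(2 - 2 o\right)$)
$\left(d{\left(-4 \right)} - 153\right)^{2} = \left(\left(5 - \left(-4\right)^{2} + 2 \left(-4\right)\right) - 153\right)^{2} = \left(\left(5 - 16 - 8\right) - 153\right)^{2} = \left(-19 - 153\right)^{2} = \left(-172\right)^{2} = 29584$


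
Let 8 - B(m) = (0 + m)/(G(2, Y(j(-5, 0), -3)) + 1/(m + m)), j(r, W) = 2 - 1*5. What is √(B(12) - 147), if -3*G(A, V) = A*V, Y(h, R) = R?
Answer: I*√7099/7 ≈ 12.037*I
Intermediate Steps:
j(r, W) = -3 (j(r, W) = 2 - 5 = -3)
G(A, V) = -A*V/3
B(m) = 8 - m/(2 + 1/(2*m)) (B(m) = 8 - (0 + m)/(-⅓*2*(-3) + 1/(m + m)) = 8 - m/(2 + 1/(2*m)))
√(B(12) - 147) = √(2*(4 - 1*12² + 16*12)/(1 + 4*12) - 147) = √(2*(4 - 1*144 + 192)/(1 + 48) - 147) = √(2*(4 - 144 + 192)/49 - 147) = √(2*(1/49)*52 - 147) = √(104/49 - 147) = √(-7099/49) = I*√7099/7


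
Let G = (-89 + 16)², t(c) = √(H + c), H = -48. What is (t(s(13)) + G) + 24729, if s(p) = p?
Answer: 30058 + I*√35 ≈ 30058.0 + 5.9161*I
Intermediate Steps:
t(c) = √(-48 + c)
G = 5329 (G = (-73)² = 5329)
(t(s(13)) + G) + 24729 = (√(-48 + 13) + 5329) + 24729 = (√(-35) + 5329) + 24729 = (I*√35 + 5329) + 24729 = (5329 + I*√35) + 24729 = 30058 + I*√35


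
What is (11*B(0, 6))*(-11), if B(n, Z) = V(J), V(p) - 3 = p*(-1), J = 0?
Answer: -363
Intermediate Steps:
V(p) = 3 - p (V(p) = 3 + p*(-1) = 3 - p)
B(n, Z) = 3 (B(n, Z) = 3 - 1*0 = 3 + 0 = 3)
(11*B(0, 6))*(-11) = (11*3)*(-11) = 33*(-11) = -363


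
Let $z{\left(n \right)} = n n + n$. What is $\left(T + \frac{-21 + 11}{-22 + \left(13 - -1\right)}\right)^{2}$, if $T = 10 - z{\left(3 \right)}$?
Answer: $\frac{9}{16} \approx 0.5625$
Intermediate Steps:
$z{\left(n \right)} = n + n^{2}$ ($z{\left(n \right)} = n^{2} + n = n + n^{2}$)
$T = -2$ ($T = 10 - 3 \left(1 + 3\right) = 10 - 3 \cdot 4 = 10 - 12 = -2$)
$\left(T + \frac{-21 + 11}{-22 + \left(13 - -1\right)}\right)^{2} = \left(-2 + \frac{-21 + 11}{-22 + \left(13 - -1\right)}\right)^{2} = \left(-2 - \frac{10}{-22 + \left(13 + 1\right)}\right)^{2} = \left(-2 - \frac{10}{-22 + 14}\right)^{2} = \left(-2 - \frac{10}{-8}\right)^{2} = \left(-2 - - \frac{5}{4}\right)^{2} = \left(-2 + \frac{5}{4}\right)^{2} = \left(- \frac{3}{4}\right)^{2} = \frac{9}{16}$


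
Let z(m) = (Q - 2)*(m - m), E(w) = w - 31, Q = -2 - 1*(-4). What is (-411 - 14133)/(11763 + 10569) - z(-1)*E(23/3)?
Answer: -1212/1861 ≈ -0.65126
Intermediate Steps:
Q = 2 (Q = -2 + 4 = 2)
E(w) = -31 + w
z(m) = 0 (z(m) = (2 - 2)*(m - m) = 0*0 = 0)
(-411 - 14133)/(11763 + 10569) - z(-1)*E(23/3) = (-411 - 14133)/(11763 + 10569) - 0*(-31 + 23/3) = -14544/22332 - 0*(-31 + 23*(1/3)) = -14544*1/22332 - 0*(-31 + 23/3) = -1212/1861 - 0*(-70)/3 = -1212/1861 - 1*0 = -1212/1861 + 0 = -1212/1861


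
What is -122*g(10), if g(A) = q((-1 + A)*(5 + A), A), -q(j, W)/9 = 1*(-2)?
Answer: -2196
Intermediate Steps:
q(j, W) = 18 (q(j, W) = -9*(-2) = 18)
g(A) = 18
-122*g(10) = -122*18 = -2196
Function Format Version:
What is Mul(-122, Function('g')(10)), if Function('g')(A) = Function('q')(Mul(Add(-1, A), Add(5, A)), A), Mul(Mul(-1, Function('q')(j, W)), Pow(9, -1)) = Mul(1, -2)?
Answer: -2196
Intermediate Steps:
Function('q')(j, W) = 18 (Function('q')(j, W) = Mul(-9, Mul(1, -2)) = Mul(-9, -2) = 18)
Function('g')(A) = 18
Mul(-122, Function('g')(10)) = Mul(-122, 18) = -2196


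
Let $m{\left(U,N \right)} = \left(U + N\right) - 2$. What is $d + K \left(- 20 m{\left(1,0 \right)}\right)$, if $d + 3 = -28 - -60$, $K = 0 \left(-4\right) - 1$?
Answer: $9$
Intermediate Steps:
$m{\left(U,N \right)} = -2 + N + U$ ($m{\left(U,N \right)} = \left(N + U\right) - 2 = -2 + N + U$)
$K = -1$ ($K = 0 - 1 = -1$)
$d = 29$ ($d = -3 - -32 = -3 + \left(-28 + 60\right) = -3 + 32 = 29$)
$d + K \left(- 20 m{\left(1,0 \right)}\right) = 29 - - 20 \left(-2 + 0 + 1\right) = 29 - \left(-20\right) \left(-1\right) = 29 - 20 = 9$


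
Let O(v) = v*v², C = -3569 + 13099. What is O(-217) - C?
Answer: -10227843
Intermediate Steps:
C = 9530
O(v) = v³
O(-217) - C = (-217)³ - 1*9530 = -10218313 - 9530 = -10227843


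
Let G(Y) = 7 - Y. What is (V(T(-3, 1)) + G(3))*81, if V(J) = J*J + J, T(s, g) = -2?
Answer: 486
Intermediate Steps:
V(J) = J + J² (V(J) = J² + J = J + J²)
(V(T(-3, 1)) + G(3))*81 = (-2*(1 - 2) + (7 - 1*3))*81 = (-2*(-1) + (7 - 3))*81 = (2 + 4)*81 = 6*81 = 486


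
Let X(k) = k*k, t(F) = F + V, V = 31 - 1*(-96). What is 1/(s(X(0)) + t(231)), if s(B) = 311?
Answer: 1/669 ≈ 0.0014948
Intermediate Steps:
V = 127 (V = 31 + 96 = 127)
t(F) = 127 + F (t(F) = F + 127 = 127 + F)
X(k) = k**2
1/(s(X(0)) + t(231)) = 1/(311 + (127 + 231)) = 1/(311 + 358) = 1/669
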